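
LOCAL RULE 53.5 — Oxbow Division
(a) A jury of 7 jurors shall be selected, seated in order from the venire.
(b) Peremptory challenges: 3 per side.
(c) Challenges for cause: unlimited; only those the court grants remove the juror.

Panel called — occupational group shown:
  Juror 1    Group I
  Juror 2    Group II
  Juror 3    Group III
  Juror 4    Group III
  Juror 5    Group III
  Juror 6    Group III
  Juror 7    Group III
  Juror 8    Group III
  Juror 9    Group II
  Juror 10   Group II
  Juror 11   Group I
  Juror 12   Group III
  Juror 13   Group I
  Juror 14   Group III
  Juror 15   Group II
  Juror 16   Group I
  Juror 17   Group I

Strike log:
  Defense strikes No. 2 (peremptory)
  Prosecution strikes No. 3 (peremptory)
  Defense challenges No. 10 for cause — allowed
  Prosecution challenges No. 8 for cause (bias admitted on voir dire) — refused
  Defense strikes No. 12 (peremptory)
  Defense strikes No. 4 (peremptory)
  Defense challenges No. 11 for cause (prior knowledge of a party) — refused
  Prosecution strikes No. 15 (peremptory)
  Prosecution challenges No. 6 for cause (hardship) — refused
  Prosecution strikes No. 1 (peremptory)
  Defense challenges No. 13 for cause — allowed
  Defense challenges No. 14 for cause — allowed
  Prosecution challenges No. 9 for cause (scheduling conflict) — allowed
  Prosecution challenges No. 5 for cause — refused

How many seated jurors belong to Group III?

4

Removed: #1, #2, #3, #4, #9, #10, #12, #13, #14, #15.
Seated jurors 1–7: #5, #6, #7, #8, #11, #16, #17.
Of those, in Group III: #5, #6, #7, #8 → 4.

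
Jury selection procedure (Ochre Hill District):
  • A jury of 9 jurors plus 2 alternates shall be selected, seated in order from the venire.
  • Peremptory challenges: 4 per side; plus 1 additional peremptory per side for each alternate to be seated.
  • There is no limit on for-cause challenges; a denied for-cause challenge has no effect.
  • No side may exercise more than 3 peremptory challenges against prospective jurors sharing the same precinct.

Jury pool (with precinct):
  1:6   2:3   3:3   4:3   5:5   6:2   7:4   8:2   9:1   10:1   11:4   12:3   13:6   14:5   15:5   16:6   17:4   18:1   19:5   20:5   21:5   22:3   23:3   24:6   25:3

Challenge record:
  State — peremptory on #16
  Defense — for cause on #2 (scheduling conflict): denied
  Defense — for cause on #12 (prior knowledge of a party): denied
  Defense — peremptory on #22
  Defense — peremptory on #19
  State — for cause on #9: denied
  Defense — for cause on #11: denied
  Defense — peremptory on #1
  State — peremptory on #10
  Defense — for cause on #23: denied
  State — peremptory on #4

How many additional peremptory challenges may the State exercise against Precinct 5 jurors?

State peremptories so far: #16, #10, #4 — 3 of 6 used, 3 left overall.
Against Precinct 5: none yet — per-precinct cap 3 leaves 3.
Binding limit: min(3, 3) = 3.

3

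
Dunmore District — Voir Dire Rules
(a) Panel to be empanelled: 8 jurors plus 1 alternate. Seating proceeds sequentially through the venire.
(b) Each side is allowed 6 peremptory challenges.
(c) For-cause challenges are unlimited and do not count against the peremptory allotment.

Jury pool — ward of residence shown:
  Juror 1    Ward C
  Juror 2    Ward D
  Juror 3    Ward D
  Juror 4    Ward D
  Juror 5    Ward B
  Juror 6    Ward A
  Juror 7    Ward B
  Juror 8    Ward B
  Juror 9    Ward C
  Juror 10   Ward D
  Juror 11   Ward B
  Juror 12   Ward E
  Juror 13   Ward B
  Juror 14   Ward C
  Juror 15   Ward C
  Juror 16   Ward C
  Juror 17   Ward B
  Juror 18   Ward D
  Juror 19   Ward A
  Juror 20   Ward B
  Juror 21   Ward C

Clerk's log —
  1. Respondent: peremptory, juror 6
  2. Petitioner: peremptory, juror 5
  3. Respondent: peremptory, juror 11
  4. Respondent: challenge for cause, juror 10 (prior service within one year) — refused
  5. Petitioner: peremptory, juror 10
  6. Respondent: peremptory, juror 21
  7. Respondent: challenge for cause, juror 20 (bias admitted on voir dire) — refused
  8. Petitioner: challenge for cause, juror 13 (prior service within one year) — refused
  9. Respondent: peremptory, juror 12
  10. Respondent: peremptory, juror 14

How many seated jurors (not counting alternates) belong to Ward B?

3

Removed: #5, #6, #10, #11, #12, #14, #21.
Seated jurors 1–8: #1, #2, #3, #4, #7, #8, #9, #13 (alternates #15 not counted).
Of those, in Ward B: #7, #8, #13 → 3.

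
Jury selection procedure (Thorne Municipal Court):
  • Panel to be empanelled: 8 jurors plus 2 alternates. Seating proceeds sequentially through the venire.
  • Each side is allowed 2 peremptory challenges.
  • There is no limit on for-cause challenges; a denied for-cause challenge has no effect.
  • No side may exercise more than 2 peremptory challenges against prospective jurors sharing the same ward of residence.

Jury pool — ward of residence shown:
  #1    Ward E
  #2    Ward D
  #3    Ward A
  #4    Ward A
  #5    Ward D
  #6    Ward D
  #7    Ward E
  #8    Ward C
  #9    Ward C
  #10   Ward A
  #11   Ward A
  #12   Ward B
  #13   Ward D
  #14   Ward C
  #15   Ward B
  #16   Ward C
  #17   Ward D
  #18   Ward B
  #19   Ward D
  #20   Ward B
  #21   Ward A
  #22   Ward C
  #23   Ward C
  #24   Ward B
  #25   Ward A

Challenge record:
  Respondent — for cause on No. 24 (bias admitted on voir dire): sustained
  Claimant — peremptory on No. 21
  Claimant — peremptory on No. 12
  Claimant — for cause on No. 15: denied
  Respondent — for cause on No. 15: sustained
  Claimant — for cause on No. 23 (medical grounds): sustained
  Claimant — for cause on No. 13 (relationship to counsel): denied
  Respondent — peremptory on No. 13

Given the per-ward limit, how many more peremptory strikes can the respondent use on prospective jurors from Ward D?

Respondent peremptories so far: #13 — 1 of 2 used, 1 left overall.
Against Ward D: #13 — 1 used; per-ward cap 2 leaves 1.
Binding limit: min(1, 1) = 1.

1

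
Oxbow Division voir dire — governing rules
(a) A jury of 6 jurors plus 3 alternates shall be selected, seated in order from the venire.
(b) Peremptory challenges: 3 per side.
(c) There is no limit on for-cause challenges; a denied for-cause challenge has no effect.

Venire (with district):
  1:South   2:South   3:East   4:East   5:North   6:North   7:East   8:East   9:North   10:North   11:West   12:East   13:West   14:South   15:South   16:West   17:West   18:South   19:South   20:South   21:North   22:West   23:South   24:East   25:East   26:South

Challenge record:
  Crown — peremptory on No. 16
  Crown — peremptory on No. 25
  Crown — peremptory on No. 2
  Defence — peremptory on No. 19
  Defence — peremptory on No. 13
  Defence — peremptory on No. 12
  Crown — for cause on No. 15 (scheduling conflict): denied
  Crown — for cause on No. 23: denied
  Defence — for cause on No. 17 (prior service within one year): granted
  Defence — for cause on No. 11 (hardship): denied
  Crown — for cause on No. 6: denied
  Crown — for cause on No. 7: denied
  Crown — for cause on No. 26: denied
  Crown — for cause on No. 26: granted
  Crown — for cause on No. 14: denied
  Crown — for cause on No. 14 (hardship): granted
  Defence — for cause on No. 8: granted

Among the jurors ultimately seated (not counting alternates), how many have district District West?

Removed: #2, #8, #12, #13, #14, #16, #17, #19, #25, #26.
Seated jurors 1–6: #1, #3, #4, #5, #6, #7 (alternates #9, #10, #11 not counted).
None of those are in District West → 0.

0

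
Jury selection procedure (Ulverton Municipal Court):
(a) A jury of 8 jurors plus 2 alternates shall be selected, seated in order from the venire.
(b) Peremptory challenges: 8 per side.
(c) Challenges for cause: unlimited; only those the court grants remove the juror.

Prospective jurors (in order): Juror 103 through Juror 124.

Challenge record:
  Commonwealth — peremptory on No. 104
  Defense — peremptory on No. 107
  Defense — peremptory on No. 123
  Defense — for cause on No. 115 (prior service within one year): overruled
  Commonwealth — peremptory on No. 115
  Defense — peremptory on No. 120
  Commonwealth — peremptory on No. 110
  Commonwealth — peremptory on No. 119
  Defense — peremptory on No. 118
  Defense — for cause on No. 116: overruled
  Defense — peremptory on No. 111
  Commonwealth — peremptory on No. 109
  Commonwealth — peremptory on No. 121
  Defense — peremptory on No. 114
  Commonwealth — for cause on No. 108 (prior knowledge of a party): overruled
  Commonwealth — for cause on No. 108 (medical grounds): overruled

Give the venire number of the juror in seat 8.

117

Removed: #104, #107, #109, #110, #111, #114, #115, #118, #119, #120, #121, #123. (#108, #116 stay — for-cause denied.)
Seating in order: seats 1–8 → #103, #105, #106, #108, #112, #113, #116, #117; alternates → #122, #124.
So seat 8 is #117.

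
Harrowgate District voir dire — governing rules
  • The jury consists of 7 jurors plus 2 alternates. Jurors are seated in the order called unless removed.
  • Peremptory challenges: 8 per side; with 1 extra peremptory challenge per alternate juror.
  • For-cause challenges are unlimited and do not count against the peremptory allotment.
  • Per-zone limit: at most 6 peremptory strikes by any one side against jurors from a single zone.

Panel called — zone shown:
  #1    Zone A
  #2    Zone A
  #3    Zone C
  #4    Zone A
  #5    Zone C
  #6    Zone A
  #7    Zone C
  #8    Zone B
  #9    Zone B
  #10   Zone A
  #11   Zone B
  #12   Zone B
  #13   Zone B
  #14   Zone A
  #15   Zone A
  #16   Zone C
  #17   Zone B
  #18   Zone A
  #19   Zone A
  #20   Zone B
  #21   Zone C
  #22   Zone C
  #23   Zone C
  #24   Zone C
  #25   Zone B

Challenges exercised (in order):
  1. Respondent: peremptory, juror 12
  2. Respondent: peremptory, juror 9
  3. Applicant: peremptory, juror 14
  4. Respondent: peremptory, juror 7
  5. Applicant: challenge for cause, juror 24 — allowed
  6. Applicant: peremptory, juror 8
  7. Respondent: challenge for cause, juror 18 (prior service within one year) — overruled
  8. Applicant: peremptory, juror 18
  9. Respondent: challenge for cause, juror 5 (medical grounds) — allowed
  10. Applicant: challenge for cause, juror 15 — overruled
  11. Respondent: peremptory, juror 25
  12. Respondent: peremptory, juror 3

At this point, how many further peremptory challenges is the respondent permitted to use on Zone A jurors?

Respondent peremptories so far: #12, #9, #7, #25, #3 — 5 of 10 used, 5 left overall.
Against Zone A: none yet — per-zone cap 6 leaves 6.
Binding limit: min(5, 6) = 5.

5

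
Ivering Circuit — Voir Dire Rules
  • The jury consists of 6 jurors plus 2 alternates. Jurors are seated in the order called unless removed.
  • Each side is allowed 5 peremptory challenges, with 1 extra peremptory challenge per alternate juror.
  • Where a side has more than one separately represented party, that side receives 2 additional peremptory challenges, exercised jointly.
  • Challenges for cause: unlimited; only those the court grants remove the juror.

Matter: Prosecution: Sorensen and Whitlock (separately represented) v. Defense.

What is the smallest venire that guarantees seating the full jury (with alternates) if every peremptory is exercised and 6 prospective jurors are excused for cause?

30

Seats to fill: 6 + 2 alternates = 8.
Peremptories — Prosecution: 5 + 1×2 + 2 = 9; Defense: 5 + 1×2 = 7; total 16.
For-cause removals: 6.
Minimum venire: 8 + 16 + 6 = 30.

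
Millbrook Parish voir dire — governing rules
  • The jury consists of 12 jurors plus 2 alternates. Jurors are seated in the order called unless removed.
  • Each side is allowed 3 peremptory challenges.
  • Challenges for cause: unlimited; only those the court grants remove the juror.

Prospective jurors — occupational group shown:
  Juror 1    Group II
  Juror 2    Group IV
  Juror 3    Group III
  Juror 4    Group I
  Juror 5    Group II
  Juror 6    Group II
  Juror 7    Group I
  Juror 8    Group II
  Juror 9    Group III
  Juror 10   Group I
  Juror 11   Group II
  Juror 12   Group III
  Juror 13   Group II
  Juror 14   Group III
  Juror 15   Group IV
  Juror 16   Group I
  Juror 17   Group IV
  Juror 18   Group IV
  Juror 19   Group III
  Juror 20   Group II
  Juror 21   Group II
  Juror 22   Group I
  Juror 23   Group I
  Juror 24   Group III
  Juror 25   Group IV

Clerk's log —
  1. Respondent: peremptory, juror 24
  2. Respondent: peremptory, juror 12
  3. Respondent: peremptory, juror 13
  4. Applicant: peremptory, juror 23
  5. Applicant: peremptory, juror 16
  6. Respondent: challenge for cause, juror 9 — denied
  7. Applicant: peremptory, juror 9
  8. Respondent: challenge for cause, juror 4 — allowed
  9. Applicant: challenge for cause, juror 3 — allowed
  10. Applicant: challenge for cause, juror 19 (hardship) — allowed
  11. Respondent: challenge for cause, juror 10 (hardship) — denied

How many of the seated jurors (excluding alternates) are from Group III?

Removed: #3, #4, #9, #12, #13, #16, #19, #23, #24.
Seated jurors 1–12: #1, #2, #5, #6, #7, #8, #10, #11, #14, #15, #17, #18 (alternates #20, #21 not counted).
Of those, in Group III: #14 → 1.

1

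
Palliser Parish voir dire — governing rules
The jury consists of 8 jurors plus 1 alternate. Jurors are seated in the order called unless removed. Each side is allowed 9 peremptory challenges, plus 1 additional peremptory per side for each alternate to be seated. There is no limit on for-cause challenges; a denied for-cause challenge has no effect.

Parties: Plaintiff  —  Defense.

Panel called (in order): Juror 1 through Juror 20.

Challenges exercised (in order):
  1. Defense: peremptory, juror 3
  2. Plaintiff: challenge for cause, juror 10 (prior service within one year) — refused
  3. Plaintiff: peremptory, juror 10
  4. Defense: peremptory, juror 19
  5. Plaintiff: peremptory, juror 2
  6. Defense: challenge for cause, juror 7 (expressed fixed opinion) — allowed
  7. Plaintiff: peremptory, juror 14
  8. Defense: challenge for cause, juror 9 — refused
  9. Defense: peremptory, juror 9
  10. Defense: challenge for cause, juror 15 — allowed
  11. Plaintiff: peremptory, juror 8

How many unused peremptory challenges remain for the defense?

7

Defense allotment: 9 base + 1 × 1 alternate = 10.
Defense peremptories used: #3, #19, #9 — 3 (for-cause on #7, #9, #15 don't count).
Remaining: 10 − 3 = 7.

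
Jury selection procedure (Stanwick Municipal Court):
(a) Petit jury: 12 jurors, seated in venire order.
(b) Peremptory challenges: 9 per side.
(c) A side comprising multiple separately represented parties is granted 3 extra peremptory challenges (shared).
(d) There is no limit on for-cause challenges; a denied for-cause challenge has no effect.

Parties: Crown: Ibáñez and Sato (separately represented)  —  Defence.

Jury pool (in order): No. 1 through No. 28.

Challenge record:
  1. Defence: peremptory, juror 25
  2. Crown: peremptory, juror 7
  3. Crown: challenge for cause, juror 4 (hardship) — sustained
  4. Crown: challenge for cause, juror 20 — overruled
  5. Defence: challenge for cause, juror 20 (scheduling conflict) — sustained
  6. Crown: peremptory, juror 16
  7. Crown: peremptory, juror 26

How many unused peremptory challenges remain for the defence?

8

Defence allotment: 9.
Defence peremptories used: #25 — 1 (the for-cause on #20 doesn't count).
Remaining: 9 − 1 = 8.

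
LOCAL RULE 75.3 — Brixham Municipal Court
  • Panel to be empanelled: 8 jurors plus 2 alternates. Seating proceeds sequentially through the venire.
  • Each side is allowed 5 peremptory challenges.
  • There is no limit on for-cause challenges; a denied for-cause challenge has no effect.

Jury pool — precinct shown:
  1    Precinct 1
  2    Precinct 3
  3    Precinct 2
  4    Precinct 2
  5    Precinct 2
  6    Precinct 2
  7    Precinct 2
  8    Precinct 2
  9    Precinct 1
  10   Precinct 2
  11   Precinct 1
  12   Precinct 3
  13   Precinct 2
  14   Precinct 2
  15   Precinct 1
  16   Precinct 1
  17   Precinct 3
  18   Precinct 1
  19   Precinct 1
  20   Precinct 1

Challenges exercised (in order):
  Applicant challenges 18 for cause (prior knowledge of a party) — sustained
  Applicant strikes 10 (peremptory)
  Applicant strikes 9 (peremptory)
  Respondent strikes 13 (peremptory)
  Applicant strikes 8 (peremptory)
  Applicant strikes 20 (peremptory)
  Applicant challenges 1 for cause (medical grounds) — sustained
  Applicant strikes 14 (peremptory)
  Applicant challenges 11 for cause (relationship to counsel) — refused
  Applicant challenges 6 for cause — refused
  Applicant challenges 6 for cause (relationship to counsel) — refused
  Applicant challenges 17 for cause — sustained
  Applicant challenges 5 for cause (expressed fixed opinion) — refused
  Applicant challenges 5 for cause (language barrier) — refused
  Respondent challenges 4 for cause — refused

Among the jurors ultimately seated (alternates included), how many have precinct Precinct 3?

Removed: #1, #8, #9, #10, #13, #14, #17, #18, #20.
Seated (10 incl. alternates): #2, #3, #4, #5, #6, #7, #11, #12, #15, #16.
Of those, in Precinct 3: #2, #12 → 2.

2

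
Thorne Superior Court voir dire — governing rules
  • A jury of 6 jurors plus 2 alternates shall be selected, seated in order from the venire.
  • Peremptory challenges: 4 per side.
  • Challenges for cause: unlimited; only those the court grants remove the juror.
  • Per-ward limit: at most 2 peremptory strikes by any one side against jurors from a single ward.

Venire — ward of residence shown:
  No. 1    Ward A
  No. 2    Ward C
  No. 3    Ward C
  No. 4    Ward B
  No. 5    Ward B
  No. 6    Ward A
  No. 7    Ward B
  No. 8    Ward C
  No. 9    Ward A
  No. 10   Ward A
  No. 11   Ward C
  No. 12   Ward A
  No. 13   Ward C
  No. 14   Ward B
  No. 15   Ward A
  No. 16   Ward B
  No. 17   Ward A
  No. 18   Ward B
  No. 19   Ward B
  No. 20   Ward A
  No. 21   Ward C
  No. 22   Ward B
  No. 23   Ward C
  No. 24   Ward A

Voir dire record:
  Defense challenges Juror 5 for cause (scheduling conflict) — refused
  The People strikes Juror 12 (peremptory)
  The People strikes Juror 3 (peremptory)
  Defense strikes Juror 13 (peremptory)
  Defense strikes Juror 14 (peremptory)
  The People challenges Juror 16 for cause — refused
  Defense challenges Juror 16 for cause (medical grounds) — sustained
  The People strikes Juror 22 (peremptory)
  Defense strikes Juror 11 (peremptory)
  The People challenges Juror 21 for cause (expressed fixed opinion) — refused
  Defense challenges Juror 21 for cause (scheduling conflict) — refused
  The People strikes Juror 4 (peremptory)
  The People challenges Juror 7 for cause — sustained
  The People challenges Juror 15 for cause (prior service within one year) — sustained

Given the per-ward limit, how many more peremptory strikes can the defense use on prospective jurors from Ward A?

Defense peremptories so far: #13, #14, #11 — 3 of 4 used, 1 left overall.
Against Ward A: none yet — per-ward cap 2 leaves 2.
Binding limit: min(1, 2) = 1.

1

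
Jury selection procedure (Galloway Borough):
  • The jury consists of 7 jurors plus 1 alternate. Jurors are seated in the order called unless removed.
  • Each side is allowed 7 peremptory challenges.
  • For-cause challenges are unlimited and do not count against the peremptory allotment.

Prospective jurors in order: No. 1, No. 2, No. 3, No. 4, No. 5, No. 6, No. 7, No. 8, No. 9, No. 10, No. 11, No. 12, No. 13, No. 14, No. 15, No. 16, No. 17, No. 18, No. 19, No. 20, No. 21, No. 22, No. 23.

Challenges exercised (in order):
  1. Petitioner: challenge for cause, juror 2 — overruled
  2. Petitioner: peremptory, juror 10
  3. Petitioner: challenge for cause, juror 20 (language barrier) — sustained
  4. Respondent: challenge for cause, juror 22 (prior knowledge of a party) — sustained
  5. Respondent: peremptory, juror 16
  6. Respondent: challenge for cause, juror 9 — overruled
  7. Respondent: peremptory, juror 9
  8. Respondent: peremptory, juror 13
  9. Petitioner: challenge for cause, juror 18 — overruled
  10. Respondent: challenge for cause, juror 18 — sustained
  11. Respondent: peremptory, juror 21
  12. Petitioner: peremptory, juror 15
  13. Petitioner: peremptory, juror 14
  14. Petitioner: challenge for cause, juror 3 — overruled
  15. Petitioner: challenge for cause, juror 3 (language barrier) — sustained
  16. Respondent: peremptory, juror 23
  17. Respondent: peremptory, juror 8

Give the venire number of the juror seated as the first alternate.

Removed: #3, #8, #9, #10, #13, #14, #15, #16, #18, #20, #21, #22, #23. (#2 stays — for-cause denied.)
Seating in order: seats 1–7 → #1, #2, #4, #5, #6, #7, #11; alternates → #12.
So alternate 1 is #12.

12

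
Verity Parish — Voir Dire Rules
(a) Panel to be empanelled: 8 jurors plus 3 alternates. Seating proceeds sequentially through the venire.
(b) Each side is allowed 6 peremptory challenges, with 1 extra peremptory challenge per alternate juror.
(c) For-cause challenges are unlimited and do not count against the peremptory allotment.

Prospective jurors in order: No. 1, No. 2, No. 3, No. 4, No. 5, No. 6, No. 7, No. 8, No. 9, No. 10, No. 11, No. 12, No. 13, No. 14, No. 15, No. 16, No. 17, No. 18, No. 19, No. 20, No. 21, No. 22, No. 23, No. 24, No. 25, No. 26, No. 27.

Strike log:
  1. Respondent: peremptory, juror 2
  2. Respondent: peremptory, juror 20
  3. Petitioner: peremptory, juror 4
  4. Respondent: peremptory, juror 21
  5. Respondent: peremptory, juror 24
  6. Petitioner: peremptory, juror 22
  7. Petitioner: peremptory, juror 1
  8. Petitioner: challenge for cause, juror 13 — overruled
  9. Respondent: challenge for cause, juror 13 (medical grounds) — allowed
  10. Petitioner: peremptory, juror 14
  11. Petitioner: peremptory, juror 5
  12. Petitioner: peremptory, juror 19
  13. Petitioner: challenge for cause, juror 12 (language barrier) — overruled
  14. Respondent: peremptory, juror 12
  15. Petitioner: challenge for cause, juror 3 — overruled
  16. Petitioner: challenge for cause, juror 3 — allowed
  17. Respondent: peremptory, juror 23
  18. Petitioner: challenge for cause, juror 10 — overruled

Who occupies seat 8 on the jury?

16

Removed: #1, #2, #3, #4, #5, #12, #13, #14, #19, #20, #21, #22, #23, #24. (#10 stays — for-cause denied.)
Filling seats in venire order through position 8: #6, #7, #8, #9, #10, #11, #15, #16.
So seat 8 is #16.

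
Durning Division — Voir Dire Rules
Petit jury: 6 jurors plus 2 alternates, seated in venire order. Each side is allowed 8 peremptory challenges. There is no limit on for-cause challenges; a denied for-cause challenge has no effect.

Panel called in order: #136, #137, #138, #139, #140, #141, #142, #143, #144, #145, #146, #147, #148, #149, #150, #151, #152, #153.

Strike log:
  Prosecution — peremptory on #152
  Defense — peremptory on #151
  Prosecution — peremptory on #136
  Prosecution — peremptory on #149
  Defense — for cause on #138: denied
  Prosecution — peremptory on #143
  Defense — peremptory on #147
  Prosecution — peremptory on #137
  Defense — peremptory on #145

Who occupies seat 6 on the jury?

144

Removed: #136, #137, #143, #145, #147, #149, #151, #152. (#138 stays — for-cause denied.)
Seating in order: seats 1–6 → #138, #139, #140, #141, #142, #144; alternates → #146, #148.
So seat 6 is #144.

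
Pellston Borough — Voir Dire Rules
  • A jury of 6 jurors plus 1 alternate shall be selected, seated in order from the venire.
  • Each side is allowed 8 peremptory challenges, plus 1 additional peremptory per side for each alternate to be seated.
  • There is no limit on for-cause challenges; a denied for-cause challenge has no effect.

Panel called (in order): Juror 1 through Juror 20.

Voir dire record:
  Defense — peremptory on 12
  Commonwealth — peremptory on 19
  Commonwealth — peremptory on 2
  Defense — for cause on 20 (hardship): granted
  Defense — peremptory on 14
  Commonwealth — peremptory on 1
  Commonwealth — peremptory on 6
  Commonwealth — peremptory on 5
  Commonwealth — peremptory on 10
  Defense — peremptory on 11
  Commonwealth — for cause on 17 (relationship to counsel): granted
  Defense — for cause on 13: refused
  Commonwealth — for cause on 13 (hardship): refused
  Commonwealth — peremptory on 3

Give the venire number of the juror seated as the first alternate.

16

Removed: #1, #2, #3, #5, #6, #10, #11, #12, #14, #17, #19, #20. (#13 stays — for-cause denied.)
Filling seats in venire order through position 7: #4, #7, #8, #9, #13, #15, #16.
So alternate 1 is #16.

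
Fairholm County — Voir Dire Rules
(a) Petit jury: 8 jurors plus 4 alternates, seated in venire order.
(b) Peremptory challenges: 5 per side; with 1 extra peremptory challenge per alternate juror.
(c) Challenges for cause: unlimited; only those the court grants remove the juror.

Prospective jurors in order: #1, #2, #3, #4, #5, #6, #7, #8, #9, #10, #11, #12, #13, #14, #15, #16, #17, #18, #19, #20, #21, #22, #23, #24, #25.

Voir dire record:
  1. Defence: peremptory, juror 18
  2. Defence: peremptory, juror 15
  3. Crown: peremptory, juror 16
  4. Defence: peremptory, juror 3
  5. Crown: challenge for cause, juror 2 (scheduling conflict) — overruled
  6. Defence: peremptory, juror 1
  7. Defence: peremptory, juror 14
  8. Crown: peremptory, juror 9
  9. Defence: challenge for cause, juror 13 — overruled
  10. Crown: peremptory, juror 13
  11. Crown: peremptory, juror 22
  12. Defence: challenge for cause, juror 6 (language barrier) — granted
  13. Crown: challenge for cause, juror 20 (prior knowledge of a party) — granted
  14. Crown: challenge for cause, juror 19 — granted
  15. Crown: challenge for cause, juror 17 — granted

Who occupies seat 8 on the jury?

12

Removed: #1, #3, #6, #9, #13, #14, #15, #16, #17, #18, #19, #20, #22. (#2 stays — for-cause denied.)
Seating in order: seats 1–8 → #2, #4, #5, #7, #8, #10, #11, #12; alternates → #21, #23, #24, #25.
So seat 8 is #12.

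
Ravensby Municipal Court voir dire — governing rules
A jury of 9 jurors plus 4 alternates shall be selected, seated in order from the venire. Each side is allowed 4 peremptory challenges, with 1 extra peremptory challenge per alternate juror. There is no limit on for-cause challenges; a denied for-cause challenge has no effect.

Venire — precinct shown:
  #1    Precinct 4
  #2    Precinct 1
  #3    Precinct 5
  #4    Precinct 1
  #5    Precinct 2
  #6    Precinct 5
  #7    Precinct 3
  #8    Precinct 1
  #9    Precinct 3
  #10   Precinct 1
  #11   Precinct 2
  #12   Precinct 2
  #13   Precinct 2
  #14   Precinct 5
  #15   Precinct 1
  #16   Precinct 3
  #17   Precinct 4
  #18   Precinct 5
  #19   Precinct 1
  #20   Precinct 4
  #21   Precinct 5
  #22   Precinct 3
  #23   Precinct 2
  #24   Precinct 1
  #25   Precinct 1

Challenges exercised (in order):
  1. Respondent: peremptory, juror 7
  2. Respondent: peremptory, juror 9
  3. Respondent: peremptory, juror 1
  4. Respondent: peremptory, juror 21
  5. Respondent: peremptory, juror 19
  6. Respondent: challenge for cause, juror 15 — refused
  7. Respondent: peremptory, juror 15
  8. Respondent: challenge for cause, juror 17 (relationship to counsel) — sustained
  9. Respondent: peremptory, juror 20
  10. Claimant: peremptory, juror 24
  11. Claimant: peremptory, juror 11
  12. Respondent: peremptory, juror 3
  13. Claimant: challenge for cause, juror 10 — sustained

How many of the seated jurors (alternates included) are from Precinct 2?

4

Removed: #1, #3, #7, #9, #10, #11, #15, #17, #19, #20, #21, #24.
Seated (13 incl. alternates): #2, #4, #5, #6, #8, #12, #13, #14, #16, #18, #22, #23, #25.
Of those, in Precinct 2: #5, #12, #13, #23 → 4.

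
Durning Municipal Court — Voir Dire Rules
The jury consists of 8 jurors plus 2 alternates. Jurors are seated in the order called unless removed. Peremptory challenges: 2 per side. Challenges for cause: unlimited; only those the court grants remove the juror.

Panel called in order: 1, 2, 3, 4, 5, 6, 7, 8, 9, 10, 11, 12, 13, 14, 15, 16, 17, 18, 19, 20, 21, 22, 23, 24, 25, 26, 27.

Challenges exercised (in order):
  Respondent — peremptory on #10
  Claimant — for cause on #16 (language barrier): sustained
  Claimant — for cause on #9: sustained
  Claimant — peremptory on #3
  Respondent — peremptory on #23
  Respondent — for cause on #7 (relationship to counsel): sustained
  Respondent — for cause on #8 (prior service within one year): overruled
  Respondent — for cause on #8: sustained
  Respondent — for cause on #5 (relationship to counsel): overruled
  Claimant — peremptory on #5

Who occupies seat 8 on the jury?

Removed: #3, #5, #7, #8, #9, #10, #16, #23.
Filling seats in venire order through position 8: #1, #2, #4, #6, #11, #12, #13, #14.
So seat 8 is #14.

14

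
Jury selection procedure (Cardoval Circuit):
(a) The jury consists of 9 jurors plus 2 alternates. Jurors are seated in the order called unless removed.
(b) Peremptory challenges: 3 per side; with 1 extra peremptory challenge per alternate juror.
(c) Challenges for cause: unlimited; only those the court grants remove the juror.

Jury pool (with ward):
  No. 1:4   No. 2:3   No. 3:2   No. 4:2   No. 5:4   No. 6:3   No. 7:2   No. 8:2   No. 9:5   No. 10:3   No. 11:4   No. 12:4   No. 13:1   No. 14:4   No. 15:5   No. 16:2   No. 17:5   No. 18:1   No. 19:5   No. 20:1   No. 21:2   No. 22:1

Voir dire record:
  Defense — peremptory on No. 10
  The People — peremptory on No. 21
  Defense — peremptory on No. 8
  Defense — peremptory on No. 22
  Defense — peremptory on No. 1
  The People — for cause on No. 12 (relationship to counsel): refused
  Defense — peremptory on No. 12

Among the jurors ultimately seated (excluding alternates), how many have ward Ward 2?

3

Removed: #1, #8, #10, #12, #21, #22.
Seated jurors 1–9: #2, #3, #4, #5, #6, #7, #9, #11, #13 (alternates #14, #15 not counted).
Of those, in Ward 2: #3, #4, #7 → 3.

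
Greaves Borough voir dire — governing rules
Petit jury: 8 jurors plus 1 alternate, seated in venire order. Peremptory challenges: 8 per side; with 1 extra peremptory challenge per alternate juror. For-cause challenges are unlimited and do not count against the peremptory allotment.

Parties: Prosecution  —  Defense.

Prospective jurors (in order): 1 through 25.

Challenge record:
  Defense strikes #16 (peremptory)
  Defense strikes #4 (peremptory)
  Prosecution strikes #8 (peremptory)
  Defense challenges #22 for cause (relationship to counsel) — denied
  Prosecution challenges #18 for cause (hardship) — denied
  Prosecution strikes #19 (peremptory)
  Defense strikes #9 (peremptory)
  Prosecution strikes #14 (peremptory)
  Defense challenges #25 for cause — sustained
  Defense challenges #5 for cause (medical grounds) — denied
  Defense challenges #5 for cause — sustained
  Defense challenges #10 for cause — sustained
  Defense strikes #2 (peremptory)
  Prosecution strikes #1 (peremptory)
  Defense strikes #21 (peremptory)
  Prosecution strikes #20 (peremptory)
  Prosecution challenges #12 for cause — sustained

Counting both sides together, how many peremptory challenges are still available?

8

Prosecution allotment: 8 base + 1 × 1 alternate = 9. Defense allotment: 8 base + 1 × 1 alternate = 9.
Prosecution peremptories used: #8, #19, #14, #1, #20 — 5 (for-cause on #18, #12 don't count).
Defense peremptories used: #16, #4, #9, #2, #21 — 5 (for-cause on #22, #25, #5, #5, #10 don't count).
Remaining: (9 − 5) + (9 − 5) = 8.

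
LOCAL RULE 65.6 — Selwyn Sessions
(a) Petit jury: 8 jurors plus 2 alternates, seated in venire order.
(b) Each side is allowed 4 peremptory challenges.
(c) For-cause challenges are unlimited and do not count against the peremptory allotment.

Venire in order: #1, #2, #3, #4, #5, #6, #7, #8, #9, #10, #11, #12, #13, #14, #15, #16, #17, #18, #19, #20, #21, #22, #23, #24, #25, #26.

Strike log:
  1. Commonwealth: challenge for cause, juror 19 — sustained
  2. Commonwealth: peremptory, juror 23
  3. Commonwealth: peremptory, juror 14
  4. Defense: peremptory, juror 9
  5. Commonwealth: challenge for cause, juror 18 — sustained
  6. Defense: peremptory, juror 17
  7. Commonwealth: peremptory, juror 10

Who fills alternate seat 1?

11

Removed: #9, #10, #14, #17, #18, #19, #23.
Seating in order: seats 1–8 → #1, #2, #3, #4, #5, #6, #7, #8; alternates → #11, #12.
So alternate 1 is #11.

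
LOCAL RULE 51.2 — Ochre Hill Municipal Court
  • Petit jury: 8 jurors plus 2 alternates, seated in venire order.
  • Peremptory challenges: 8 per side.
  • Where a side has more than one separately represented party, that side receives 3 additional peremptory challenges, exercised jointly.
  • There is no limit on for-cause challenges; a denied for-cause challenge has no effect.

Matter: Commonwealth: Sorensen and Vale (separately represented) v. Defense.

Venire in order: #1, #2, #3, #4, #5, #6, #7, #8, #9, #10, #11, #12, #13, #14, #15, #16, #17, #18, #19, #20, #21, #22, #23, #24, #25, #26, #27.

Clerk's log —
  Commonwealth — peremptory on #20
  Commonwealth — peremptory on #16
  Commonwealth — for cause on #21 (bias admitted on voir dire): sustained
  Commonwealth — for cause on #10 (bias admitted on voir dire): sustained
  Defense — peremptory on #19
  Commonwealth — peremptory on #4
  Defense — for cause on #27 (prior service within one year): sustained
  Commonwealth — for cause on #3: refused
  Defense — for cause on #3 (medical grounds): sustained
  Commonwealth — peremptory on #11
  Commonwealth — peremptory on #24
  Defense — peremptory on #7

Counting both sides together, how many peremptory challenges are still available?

12

Commonwealth allotment: 8 base + 3 multi-party = 11. Defense allotment: 8.
Commonwealth peremptories used: #20, #16, #4, #11, #24 — 5 (for-cause on #21, #10, #3 don't count).
Defense peremptories used: #19, #7 — 2 (for-cause on #27, #3 don't count).
Remaining: (11 − 5) + (8 − 2) = 12.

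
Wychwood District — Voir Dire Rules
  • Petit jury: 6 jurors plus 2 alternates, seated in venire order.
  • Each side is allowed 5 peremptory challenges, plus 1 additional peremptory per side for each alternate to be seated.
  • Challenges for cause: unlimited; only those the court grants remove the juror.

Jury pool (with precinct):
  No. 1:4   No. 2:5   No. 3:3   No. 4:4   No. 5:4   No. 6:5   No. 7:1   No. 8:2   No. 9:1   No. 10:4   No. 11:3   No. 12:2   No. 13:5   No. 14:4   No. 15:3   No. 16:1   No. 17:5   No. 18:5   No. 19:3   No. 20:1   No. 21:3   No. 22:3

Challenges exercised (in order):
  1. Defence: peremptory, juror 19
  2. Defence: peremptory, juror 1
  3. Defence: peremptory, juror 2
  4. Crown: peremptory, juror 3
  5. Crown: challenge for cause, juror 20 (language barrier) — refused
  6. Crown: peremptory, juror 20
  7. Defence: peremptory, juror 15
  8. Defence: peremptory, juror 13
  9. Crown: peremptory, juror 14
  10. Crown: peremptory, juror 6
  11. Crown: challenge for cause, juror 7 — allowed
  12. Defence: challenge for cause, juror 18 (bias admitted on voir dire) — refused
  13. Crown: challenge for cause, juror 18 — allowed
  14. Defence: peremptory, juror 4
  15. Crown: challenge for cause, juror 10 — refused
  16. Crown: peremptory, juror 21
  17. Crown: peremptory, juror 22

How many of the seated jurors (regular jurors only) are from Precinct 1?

Removed: #1, #2, #3, #4, #6, #7, #13, #14, #15, #18, #19, #20, #21, #22.
Seated jurors 1–6: #5, #8, #9, #10, #11, #12 (alternates #16, #17 not counted).
Of those, in Precinct 1: #9 → 1.

1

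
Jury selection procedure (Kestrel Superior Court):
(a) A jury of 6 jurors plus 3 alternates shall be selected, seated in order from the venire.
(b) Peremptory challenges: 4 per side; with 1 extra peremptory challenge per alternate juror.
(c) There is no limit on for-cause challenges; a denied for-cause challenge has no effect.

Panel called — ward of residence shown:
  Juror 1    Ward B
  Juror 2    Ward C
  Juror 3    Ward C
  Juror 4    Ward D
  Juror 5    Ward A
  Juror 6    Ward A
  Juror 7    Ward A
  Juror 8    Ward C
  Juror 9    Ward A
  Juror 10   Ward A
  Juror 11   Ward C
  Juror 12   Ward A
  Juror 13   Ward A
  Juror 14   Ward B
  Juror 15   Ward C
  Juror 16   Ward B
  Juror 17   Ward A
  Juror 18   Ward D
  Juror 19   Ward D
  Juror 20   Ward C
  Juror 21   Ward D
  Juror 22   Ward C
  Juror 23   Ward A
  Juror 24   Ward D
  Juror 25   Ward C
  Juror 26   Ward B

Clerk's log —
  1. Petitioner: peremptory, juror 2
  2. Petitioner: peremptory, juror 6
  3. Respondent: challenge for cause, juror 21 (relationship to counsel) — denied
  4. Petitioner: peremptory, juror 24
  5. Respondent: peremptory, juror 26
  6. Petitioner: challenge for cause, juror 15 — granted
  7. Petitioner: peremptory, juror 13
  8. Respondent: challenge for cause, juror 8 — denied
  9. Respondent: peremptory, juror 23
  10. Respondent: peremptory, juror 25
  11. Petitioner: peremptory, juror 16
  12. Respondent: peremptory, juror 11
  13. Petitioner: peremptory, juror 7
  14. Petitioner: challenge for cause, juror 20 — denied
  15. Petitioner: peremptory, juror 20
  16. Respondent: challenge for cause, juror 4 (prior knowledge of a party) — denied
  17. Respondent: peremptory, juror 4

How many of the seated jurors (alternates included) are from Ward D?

Removed: #2, #4, #6, #7, #11, #13, #15, #16, #20, #23, #24, #25, #26.
Seated (9 incl. alternates): #1, #3, #5, #8, #9, #10, #12, #14, #17.
None of those are in Ward D → 0.

0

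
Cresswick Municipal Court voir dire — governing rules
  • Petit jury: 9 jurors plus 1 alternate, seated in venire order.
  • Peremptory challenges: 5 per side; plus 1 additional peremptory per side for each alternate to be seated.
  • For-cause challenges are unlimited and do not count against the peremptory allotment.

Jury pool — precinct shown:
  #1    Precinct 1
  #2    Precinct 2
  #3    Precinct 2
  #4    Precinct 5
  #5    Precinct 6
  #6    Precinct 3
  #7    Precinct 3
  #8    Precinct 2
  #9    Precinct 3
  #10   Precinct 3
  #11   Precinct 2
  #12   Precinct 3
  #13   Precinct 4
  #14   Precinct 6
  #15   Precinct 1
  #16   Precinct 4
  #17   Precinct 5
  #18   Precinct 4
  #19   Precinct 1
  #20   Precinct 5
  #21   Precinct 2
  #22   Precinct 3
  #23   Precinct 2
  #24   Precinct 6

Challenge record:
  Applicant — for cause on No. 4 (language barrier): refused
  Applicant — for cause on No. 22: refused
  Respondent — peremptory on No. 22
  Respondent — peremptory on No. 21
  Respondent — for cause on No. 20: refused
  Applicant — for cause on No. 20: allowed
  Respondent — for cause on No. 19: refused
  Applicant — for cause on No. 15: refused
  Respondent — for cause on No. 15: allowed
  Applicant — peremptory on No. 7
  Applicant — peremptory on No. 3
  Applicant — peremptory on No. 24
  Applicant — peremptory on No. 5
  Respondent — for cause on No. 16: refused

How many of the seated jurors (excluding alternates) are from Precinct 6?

Removed: #3, #5, #7, #15, #20, #21, #22, #24.
Seated jurors 1–9: #1, #2, #4, #6, #8, #9, #10, #11, #12 (alternates #13 not counted).
None of those are in Precinct 6 → 0.

0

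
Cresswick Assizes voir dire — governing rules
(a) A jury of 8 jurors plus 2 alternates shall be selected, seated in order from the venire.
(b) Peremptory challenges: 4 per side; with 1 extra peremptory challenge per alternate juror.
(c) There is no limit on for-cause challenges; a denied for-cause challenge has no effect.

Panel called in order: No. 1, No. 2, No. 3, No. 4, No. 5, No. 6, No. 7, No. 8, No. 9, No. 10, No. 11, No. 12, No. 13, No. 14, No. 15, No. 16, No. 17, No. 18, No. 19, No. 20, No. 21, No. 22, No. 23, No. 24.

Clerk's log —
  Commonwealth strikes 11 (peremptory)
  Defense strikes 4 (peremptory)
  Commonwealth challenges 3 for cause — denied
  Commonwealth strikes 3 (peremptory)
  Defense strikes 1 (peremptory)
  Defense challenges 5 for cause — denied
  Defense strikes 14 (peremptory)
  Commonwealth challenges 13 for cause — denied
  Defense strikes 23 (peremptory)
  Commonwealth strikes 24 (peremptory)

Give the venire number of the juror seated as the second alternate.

15

Removed: #1, #3, #4, #11, #14, #23, #24. (#5, #13 stay — for-cause denied.)
Seating in order: seats 1–8 → #2, #5, #6, #7, #8, #9, #10, #12; alternates → #13, #15.
So alternate 2 is #15.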